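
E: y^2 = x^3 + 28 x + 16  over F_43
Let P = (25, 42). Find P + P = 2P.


Doubling: s = (3 x1^2 + a) / (2 y1)
s = (3*25^2 + 28) / (2*42) mod 43 = 16
x3 = s^2 - 2 x1 mod 43 = 16^2 - 2*25 = 34
y3 = s (x1 - x3) - y1 mod 43 = 16 * (25 - 34) - 42 = 29

2P = (34, 29)


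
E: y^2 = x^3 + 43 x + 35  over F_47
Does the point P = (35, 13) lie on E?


Check whether y^2 = x^3 + 43 x + 35 (mod 47) for (x, y) = (35, 13).
LHS: y^2 = 13^2 mod 47 = 28
RHS: x^3 + 43 x + 35 = 35^3 + 43*35 + 35 mod 47 = 0
LHS != RHS

No, not on the curve


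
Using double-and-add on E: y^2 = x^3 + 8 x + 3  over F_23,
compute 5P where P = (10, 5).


k = 5 = 101_2 (binary, LSB first: 101)
Double-and-add from P = (10, 5):
  bit 0 = 1: acc = O + (10, 5) = (10, 5)
  bit 1 = 0: acc unchanged = (10, 5)
  bit 2 = 1: acc = (10, 5) + (3, 13) = (16, 15)

5P = (16, 15)


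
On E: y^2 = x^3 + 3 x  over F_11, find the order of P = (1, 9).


Compute successive multiples of P until we hit O:
  1P = (1, 9)
  2P = (3, 5)
  3P = (0, 0)
  4P = (3, 6)
  5P = (1, 2)
  6P = O

ord(P) = 6


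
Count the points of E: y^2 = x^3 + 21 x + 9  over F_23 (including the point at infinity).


For each x in F_23, count y with y^2 = x^3 + 21 x + 9 mod 23:
  x = 0: RHS = 9, y in [3, 20]  -> 2 point(s)
  x = 1: RHS = 8, y in [10, 13]  -> 2 point(s)
  x = 2: RHS = 13, y in [6, 17]  -> 2 point(s)
  x = 5: RHS = 9, y in [3, 20]  -> 2 point(s)
  x = 6: RHS = 6, y in [11, 12]  -> 2 point(s)
  x = 7: RHS = 16, y in [4, 19]  -> 2 point(s)
  x = 10: RHS = 0, y in [0]  -> 1 point(s)
  x = 13: RHS = 18, y in [8, 15]  -> 2 point(s)
  x = 16: RHS = 2, y in [5, 18]  -> 2 point(s)
  x = 17: RHS = 12, y in [9, 14]  -> 2 point(s)
  x = 18: RHS = 9, y in [3, 20]  -> 2 point(s)
Affine points: 21. Add the point at infinity: total = 22.

#E(F_23) = 22


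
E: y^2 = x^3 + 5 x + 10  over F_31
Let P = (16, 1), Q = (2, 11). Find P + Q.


P != Q, so use the chord formula.
s = (y2 - y1) / (x2 - x1) = (10) / (17) mod 31 = 17
x3 = s^2 - x1 - x2 mod 31 = 17^2 - 16 - 2 = 23
y3 = s (x1 - x3) - y1 mod 31 = 17 * (16 - 23) - 1 = 4

P + Q = (23, 4)


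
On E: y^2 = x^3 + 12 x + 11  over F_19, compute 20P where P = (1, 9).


k = 20 = 10100_2 (binary, LSB first: 00101)
Double-and-add from P = (1, 9):
  bit 0 = 0: acc unchanged = O
  bit 1 = 0: acc unchanged = O
  bit 2 = 1: acc = O + (11, 7) = (11, 7)
  bit 3 = 0: acc unchanged = (11, 7)
  bit 4 = 1: acc = (11, 7) + (8, 12) = (7, 18)

20P = (7, 18)


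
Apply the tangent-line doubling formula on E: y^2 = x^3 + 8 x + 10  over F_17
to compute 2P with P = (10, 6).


Doubling: s = (3 x1^2 + a) / (2 y1)
s = (3*10^2 + 8) / (2*6) mod 17 = 3
x3 = s^2 - 2 x1 mod 17 = 3^2 - 2*10 = 6
y3 = s (x1 - x3) - y1 mod 17 = 3 * (10 - 6) - 6 = 6

2P = (6, 6)


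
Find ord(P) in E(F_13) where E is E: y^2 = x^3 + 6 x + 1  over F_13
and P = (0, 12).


Compute successive multiples of P until we hit O:
  1P = (0, 12)
  2P = (9, 2)
  3P = (7, 3)
  4P = (5, 0)
  5P = (7, 10)
  6P = (9, 11)
  7P = (0, 1)
  8P = O

ord(P) = 8


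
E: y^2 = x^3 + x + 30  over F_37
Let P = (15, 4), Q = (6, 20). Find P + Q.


P != Q, so use the chord formula.
s = (y2 - y1) / (x2 - x1) = (16) / (28) mod 37 = 27
x3 = s^2 - x1 - x2 mod 37 = 27^2 - 15 - 6 = 5
y3 = s (x1 - x3) - y1 mod 37 = 27 * (15 - 5) - 4 = 7

P + Q = (5, 7)


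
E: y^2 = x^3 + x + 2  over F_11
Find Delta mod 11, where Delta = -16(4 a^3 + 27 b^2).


4 a^3 + 27 b^2 = 4*1^3 + 27*2^2 = 4 + 108 = 112
Delta = -16 * (112) = -1792
Delta mod 11 = 1

Delta = 1 (mod 11)


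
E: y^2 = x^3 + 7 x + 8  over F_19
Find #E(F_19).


For each x in F_19, count y with y^2 = x^3 + 7 x + 8 mod 19:
  x = 1: RHS = 16, y in [4, 15]  -> 2 point(s)
  x = 2: RHS = 11, y in [7, 12]  -> 2 point(s)
  x = 4: RHS = 5, y in [9, 10]  -> 2 point(s)
  x = 5: RHS = 16, y in [4, 15]  -> 2 point(s)
  x = 6: RHS = 0, y in [0]  -> 1 point(s)
  x = 7: RHS = 1, y in [1, 18]  -> 2 point(s)
  x = 8: RHS = 6, y in [5, 14]  -> 2 point(s)
  x = 13: RHS = 16, y in [4, 15]  -> 2 point(s)
  x = 14: RHS = 0, y in [0]  -> 1 point(s)
  x = 15: RHS = 11, y in [7, 12]  -> 2 point(s)
  x = 16: RHS = 17, y in [6, 13]  -> 2 point(s)
  x = 17: RHS = 5, y in [9, 10]  -> 2 point(s)
  x = 18: RHS = 0, y in [0]  -> 1 point(s)
Affine points: 23. Add the point at infinity: total = 24.

#E(F_19) = 24


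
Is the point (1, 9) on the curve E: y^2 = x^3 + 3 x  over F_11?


Check whether y^2 = x^3 + 3 x + 0 (mod 11) for (x, y) = (1, 9).
LHS: y^2 = 9^2 mod 11 = 4
RHS: x^3 + 3 x + 0 = 1^3 + 3*1 + 0 mod 11 = 4
LHS = RHS

Yes, on the curve


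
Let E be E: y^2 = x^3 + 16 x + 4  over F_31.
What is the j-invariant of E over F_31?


Delta = -16(4 a^3 + 27 b^2) mod 31 = 24
-1728 * (4 a)^3 = -1728 * (4*16)^3 mod 31 = 2
j = 2 * 24^(-1) mod 31 = 13

j = 13 (mod 31)


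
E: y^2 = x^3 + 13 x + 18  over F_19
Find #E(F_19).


For each x in F_19, count y with y^2 = x^3 + 13 x + 18 mod 19:
  x = 4: RHS = 1, y in [1, 18]  -> 2 point(s)
  x = 8: RHS = 7, y in [8, 11]  -> 2 point(s)
  x = 9: RHS = 9, y in [3, 16]  -> 2 point(s)
  x = 13: RHS = 9, y in [3, 16]  -> 2 point(s)
  x = 15: RHS = 16, y in [4, 15]  -> 2 point(s)
  x = 16: RHS = 9, y in [3, 16]  -> 2 point(s)
  x = 18: RHS = 4, y in [2, 17]  -> 2 point(s)
Affine points: 14. Add the point at infinity: total = 15.

#E(F_19) = 15


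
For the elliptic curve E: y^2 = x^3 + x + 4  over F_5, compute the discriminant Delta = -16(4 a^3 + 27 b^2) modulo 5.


4 a^3 + 27 b^2 = 4*1^3 + 27*4^2 = 4 + 432 = 436
Delta = -16 * (436) = -6976
Delta mod 5 = 4

Delta = 4 (mod 5)


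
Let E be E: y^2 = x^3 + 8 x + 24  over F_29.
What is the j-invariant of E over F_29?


Delta = -16(4 a^3 + 27 b^2) mod 29 = 19
-1728 * (4 a)^3 = -1728 * (4*8)^3 mod 29 = 5
j = 5 * 19^(-1) mod 29 = 14

j = 14 (mod 29)


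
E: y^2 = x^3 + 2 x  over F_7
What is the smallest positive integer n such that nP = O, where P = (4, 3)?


Compute successive multiples of P until we hit O:
  1P = (4, 3)
  2P = (0, 0)
  3P = (4, 4)
  4P = O

ord(P) = 4


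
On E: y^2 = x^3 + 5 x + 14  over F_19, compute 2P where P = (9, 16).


k = 2 = 10_2 (binary, LSB first: 01)
Double-and-add from P = (9, 16):
  bit 0 = 0: acc unchanged = O
  bit 1 = 1: acc = O + (10, 0) = (10, 0)

2P = (10, 0)


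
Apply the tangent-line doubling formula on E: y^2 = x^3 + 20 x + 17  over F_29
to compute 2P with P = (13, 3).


Doubling: s = (3 x1^2 + a) / (2 y1)
s = (3*13^2 + 20) / (2*3) mod 29 = 25
x3 = s^2 - 2 x1 mod 29 = 25^2 - 2*13 = 19
y3 = s (x1 - x3) - y1 mod 29 = 25 * (13 - 19) - 3 = 21

2P = (19, 21)


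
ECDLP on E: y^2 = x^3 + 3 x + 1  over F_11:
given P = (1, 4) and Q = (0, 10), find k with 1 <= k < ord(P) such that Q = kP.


Enumerate multiples of P until we hit Q = (0, 10):
  1P = (1, 4)
  2P = (2, 9)
  3P = (0, 1)
  4P = (8, 8)
  5P = (3, 9)
  6P = (5, 8)
  7P = (6, 2)
  8P = (9, 8)
  9P = (4, 0)
  10P = (9, 3)
  11P = (6, 9)
  12P = (5, 3)
  13P = (3, 2)
  14P = (8, 3)
  15P = (0, 10)
Match found at i = 15.

k = 15


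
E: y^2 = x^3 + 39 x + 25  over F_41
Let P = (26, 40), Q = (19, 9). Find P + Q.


P != Q, so use the chord formula.
s = (y2 - y1) / (x2 - x1) = (10) / (34) mod 41 = 22
x3 = s^2 - x1 - x2 mod 41 = 22^2 - 26 - 19 = 29
y3 = s (x1 - x3) - y1 mod 41 = 22 * (26 - 29) - 40 = 17

P + Q = (29, 17)


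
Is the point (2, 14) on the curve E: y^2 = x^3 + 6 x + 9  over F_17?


Check whether y^2 = x^3 + 6 x + 9 (mod 17) for (x, y) = (2, 14).
LHS: y^2 = 14^2 mod 17 = 9
RHS: x^3 + 6 x + 9 = 2^3 + 6*2 + 9 mod 17 = 12
LHS != RHS

No, not on the curve


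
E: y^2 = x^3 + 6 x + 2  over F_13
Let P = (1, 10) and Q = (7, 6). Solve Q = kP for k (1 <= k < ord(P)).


Enumerate multiples of P until we hit Q = (7, 6):
  1P = (1, 10)
  2P = (10, 10)
  3P = (2, 3)
  4P = (7, 6)
Match found at i = 4.

k = 4


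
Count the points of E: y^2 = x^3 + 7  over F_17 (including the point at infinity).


For each x in F_17, count y with y^2 = x^3 + 0 x + 7 mod 17:
  x = 1: RHS = 8, y in [5, 12]  -> 2 point(s)
  x = 2: RHS = 15, y in [7, 10]  -> 2 point(s)
  x = 3: RHS = 0, y in [0]  -> 1 point(s)
  x = 5: RHS = 13, y in [8, 9]  -> 2 point(s)
  x = 6: RHS = 2, y in [6, 11]  -> 2 point(s)
  x = 8: RHS = 9, y in [3, 14]  -> 2 point(s)
  x = 10: RHS = 4, y in [2, 15]  -> 2 point(s)
  x = 12: RHS = 1, y in [1, 16]  -> 2 point(s)
  x = 15: RHS = 16, y in [4, 13]  -> 2 point(s)
Affine points: 17. Add the point at infinity: total = 18.

#E(F_17) = 18


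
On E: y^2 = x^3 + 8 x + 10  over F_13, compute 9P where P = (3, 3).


k = 9 = 1001_2 (binary, LSB first: 1001)
Double-and-add from P = (3, 3):
  bit 0 = 1: acc = O + (3, 3) = (3, 3)
  bit 1 = 0: acc unchanged = (3, 3)
  bit 2 = 0: acc unchanged = (3, 3)
  bit 3 = 1: acc = (3, 3) + (8, 1) = (11, 8)

9P = (11, 8)


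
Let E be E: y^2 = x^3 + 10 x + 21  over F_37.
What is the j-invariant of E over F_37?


Delta = -16(4 a^3 + 27 b^2) mod 37 = 11
-1728 * (4 a)^3 = -1728 * (4*10)^3 mod 37 = 1
j = 1 * 11^(-1) mod 37 = 27

j = 27 (mod 37)


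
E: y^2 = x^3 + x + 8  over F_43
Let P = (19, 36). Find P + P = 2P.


Doubling: s = (3 x1^2 + a) / (2 y1)
s = (3*19^2 + 1) / (2*36) mod 43 = 27
x3 = s^2 - 2 x1 mod 43 = 27^2 - 2*19 = 3
y3 = s (x1 - x3) - y1 mod 43 = 27 * (19 - 3) - 36 = 9

2P = (3, 9)


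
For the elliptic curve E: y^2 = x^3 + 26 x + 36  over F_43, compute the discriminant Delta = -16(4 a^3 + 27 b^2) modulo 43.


4 a^3 + 27 b^2 = 4*26^3 + 27*36^2 = 70304 + 34992 = 105296
Delta = -16 * (105296) = -1684736
Delta mod 43 = 4

Delta = 4 (mod 43)


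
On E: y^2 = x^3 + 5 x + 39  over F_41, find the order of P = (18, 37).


Compute successive multiples of P until we hit O:
  1P = (18, 37)
  2P = (0, 30)
  3P = (21, 37)
  4P = (2, 4)
  5P = (11, 21)
  6P = (3, 9)
  7P = (10, 8)
  8P = (5, 5)
  ... (continuing to 54P)
  54P = O

ord(P) = 54


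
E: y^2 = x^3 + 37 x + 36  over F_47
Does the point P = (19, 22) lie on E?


Check whether y^2 = x^3 + 37 x + 36 (mod 47) for (x, y) = (19, 22).
LHS: y^2 = 22^2 mod 47 = 14
RHS: x^3 + 37 x + 36 = 19^3 + 37*19 + 36 mod 47 = 31
LHS != RHS

No, not on the curve


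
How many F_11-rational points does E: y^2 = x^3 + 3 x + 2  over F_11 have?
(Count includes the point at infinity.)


For each x in F_11, count y with y^2 = x^3 + 3 x + 2 mod 11:
  x = 2: RHS = 5, y in [4, 7]  -> 2 point(s)
  x = 3: RHS = 5, y in [4, 7]  -> 2 point(s)
  x = 4: RHS = 1, y in [1, 10]  -> 2 point(s)
  x = 6: RHS = 5, y in [4, 7]  -> 2 point(s)
  x = 7: RHS = 3, y in [5, 6]  -> 2 point(s)
  x = 10: RHS = 9, y in [3, 8]  -> 2 point(s)
Affine points: 12. Add the point at infinity: total = 13.

#E(F_11) = 13


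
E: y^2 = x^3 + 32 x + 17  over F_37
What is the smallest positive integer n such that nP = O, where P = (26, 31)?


Compute successive multiples of P until we hit O:
  1P = (26, 31)
  2P = (23, 9)
  3P = (13, 15)
  4P = (19, 26)
  5P = (28, 31)
  6P = (20, 6)
  7P = (32, 18)
  8P = (32, 19)
  ... (continuing to 15P)
  15P = O

ord(P) = 15


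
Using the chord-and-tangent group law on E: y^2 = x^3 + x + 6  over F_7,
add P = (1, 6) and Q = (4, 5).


P != Q, so use the chord formula.
s = (y2 - y1) / (x2 - x1) = (6) / (3) mod 7 = 2
x3 = s^2 - x1 - x2 mod 7 = 2^2 - 1 - 4 = 6
y3 = s (x1 - x3) - y1 mod 7 = 2 * (1 - 6) - 6 = 5

P + Q = (6, 5)


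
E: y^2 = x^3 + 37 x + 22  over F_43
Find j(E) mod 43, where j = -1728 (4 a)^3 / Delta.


Delta = -16(4 a^3 + 27 b^2) mod 43 = 42
-1728 * (4 a)^3 = -1728 * (4*37)^3 mod 43 = 39
j = 39 * 42^(-1) mod 43 = 4

j = 4 (mod 43)


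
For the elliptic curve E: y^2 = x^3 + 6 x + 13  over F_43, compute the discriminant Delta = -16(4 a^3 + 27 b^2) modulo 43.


4 a^3 + 27 b^2 = 4*6^3 + 27*13^2 = 864 + 4563 = 5427
Delta = -16 * (5427) = -86832
Delta mod 43 = 28

Delta = 28 (mod 43)


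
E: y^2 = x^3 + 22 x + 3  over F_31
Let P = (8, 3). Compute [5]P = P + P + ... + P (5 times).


k = 5 = 101_2 (binary, LSB first: 101)
Double-and-add from P = (8, 3):
  bit 0 = 1: acc = O + (8, 3) = (8, 3)
  bit 1 = 0: acc unchanged = (8, 3)
  bit 2 = 1: acc = (8, 3) + (23, 11) = (8, 28)

5P = (8, 28)


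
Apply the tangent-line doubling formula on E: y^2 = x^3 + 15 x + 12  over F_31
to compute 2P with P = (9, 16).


Doubling: s = (3 x1^2 + a) / (2 y1)
s = (3*9^2 + 15) / (2*16) mod 31 = 10
x3 = s^2 - 2 x1 mod 31 = 10^2 - 2*9 = 20
y3 = s (x1 - x3) - y1 mod 31 = 10 * (9 - 20) - 16 = 29

2P = (20, 29)


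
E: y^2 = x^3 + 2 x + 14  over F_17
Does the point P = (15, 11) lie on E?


Check whether y^2 = x^3 + 2 x + 14 (mod 17) for (x, y) = (15, 11).
LHS: y^2 = 11^2 mod 17 = 2
RHS: x^3 + 2 x + 14 = 15^3 + 2*15 + 14 mod 17 = 2
LHS = RHS

Yes, on the curve


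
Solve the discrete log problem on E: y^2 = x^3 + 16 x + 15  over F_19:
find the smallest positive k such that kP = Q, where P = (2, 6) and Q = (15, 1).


Enumerate multiples of P until we hit Q = (15, 1):
  1P = (2, 6)
  2P = (12, 15)
  3P = (6, 17)
  4P = (15, 1)
Match found at i = 4.

k = 4


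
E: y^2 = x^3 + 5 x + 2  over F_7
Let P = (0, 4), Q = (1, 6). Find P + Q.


P != Q, so use the chord formula.
s = (y2 - y1) / (x2 - x1) = (2) / (1) mod 7 = 2
x3 = s^2 - x1 - x2 mod 7 = 2^2 - 0 - 1 = 3
y3 = s (x1 - x3) - y1 mod 7 = 2 * (0 - 3) - 4 = 4

P + Q = (3, 4)


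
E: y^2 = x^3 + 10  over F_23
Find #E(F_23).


For each x in F_23, count y with y^2 = x^3 + 0 x + 10 mod 23:
  x = 2: RHS = 18, y in [8, 15]  -> 2 point(s)
  x = 7: RHS = 8, y in [10, 13]  -> 2 point(s)
  x = 8: RHS = 16, y in [4, 19]  -> 2 point(s)
  x = 9: RHS = 3, y in [7, 16]  -> 2 point(s)
  x = 12: RHS = 13, y in [6, 17]  -> 2 point(s)
  x = 15: RHS = 4, y in [2, 21]  -> 2 point(s)
  x = 16: RHS = 12, y in [9, 14]  -> 2 point(s)
  x = 17: RHS = 1, y in [1, 22]  -> 2 point(s)
  x = 18: RHS = 0, y in [0]  -> 1 point(s)
  x = 20: RHS = 6, y in [11, 12]  -> 2 point(s)
  x = 21: RHS = 2, y in [5, 18]  -> 2 point(s)
  x = 22: RHS = 9, y in [3, 20]  -> 2 point(s)
Affine points: 23. Add the point at infinity: total = 24.

#E(F_23) = 24


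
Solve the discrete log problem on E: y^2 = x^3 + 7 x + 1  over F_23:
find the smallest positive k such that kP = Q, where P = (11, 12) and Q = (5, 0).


Enumerate multiples of P until we hit Q = (5, 0):
  1P = (11, 12)
  2P = (5, 0)
Match found at i = 2.

k = 2


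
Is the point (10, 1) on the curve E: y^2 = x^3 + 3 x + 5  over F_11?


Check whether y^2 = x^3 + 3 x + 5 (mod 11) for (x, y) = (10, 1).
LHS: y^2 = 1^2 mod 11 = 1
RHS: x^3 + 3 x + 5 = 10^3 + 3*10 + 5 mod 11 = 1
LHS = RHS

Yes, on the curve


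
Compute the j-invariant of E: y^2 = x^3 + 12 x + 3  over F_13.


Delta = -16(4 a^3 + 27 b^2) mod 13 = 11
-1728 * (4 a)^3 = -1728 * (4*12)^3 mod 13 = 1
j = 1 * 11^(-1) mod 13 = 6

j = 6 (mod 13)


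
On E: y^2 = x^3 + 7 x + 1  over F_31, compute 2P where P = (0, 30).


Doubling: s = (3 x1^2 + a) / (2 y1)
s = (3*0^2 + 7) / (2*30) mod 31 = 12
x3 = s^2 - 2 x1 mod 31 = 12^2 - 2*0 = 20
y3 = s (x1 - x3) - y1 mod 31 = 12 * (0 - 20) - 30 = 9

2P = (20, 9)


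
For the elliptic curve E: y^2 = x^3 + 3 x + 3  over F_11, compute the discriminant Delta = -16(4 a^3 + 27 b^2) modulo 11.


4 a^3 + 27 b^2 = 4*3^3 + 27*3^2 = 108 + 243 = 351
Delta = -16 * (351) = -5616
Delta mod 11 = 5

Delta = 5 (mod 11)


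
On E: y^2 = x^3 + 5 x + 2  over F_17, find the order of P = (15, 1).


Compute successive multiples of P until we hit O:
  1P = (15, 1)
  2P = (4, 16)
  3P = (0, 11)
  4P = (10, 7)
  5P = (5, 4)
  6P = (1, 5)
  7P = (16, 9)
  8P = (16, 8)
  ... (continuing to 15P)
  15P = O

ord(P) = 15


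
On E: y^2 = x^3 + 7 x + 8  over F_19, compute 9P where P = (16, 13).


k = 9 = 1001_2 (binary, LSB first: 1001)
Double-and-add from P = (16, 13):
  bit 0 = 1: acc = O + (16, 13) = (16, 13)
  bit 1 = 0: acc unchanged = (16, 13)
  bit 2 = 0: acc unchanged = (16, 13)
  bit 3 = 1: acc = (16, 13) + (15, 7) = (5, 15)

9P = (5, 15)


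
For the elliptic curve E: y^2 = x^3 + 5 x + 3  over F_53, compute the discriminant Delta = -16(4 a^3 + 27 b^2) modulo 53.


4 a^3 + 27 b^2 = 4*5^3 + 27*3^2 = 500 + 243 = 743
Delta = -16 * (743) = -11888
Delta mod 53 = 37

Delta = 37 (mod 53)


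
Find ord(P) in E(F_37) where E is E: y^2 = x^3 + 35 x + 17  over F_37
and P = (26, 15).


Compute successive multiples of P until we hit O:
  1P = (26, 15)
  2P = (1, 33)
  3P = (3, 1)
  4P = (9, 5)
  5P = (30, 24)
  6P = (30, 13)
  7P = (9, 32)
  8P = (3, 36)
  ... (continuing to 11P)
  11P = O

ord(P) = 11


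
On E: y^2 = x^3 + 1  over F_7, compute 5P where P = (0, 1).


k = 5 = 101_2 (binary, LSB first: 101)
Double-and-add from P = (0, 1):
  bit 0 = 1: acc = O + (0, 1) = (0, 1)
  bit 1 = 0: acc unchanged = (0, 1)
  bit 2 = 1: acc = (0, 1) + (0, 1) = (0, 6)

5P = (0, 6)


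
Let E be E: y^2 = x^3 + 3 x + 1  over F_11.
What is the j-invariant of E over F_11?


Delta = -16(4 a^3 + 27 b^2) mod 11 = 7
-1728 * (4 a)^3 = -1728 * (4*3)^3 mod 11 = 10
j = 10 * 7^(-1) mod 11 = 3

j = 3 (mod 11)


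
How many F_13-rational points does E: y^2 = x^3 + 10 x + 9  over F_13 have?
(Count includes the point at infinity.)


For each x in F_13, count y with y^2 = x^3 + 10 x + 9 mod 13:
  x = 0: RHS = 9, y in [3, 10]  -> 2 point(s)
  x = 3: RHS = 1, y in [1, 12]  -> 2 point(s)
  x = 4: RHS = 9, y in [3, 10]  -> 2 point(s)
  x = 6: RHS = 12, y in [5, 8]  -> 2 point(s)
  x = 8: RHS = 3, y in [4, 9]  -> 2 point(s)
  x = 9: RHS = 9, y in [3, 10]  -> 2 point(s)
  x = 10: RHS = 4, y in [2, 11]  -> 2 point(s)
Affine points: 14. Add the point at infinity: total = 15.

#E(F_13) = 15


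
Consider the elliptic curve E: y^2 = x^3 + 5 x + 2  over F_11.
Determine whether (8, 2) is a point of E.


Check whether y^2 = x^3 + 5 x + 2 (mod 11) for (x, y) = (8, 2).
LHS: y^2 = 2^2 mod 11 = 4
RHS: x^3 + 5 x + 2 = 8^3 + 5*8 + 2 mod 11 = 4
LHS = RHS

Yes, on the curve


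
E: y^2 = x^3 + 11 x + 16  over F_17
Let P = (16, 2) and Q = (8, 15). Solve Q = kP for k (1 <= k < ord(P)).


Enumerate multiples of P until we hit Q = (8, 15):
  1P = (16, 2)
  2P = (10, 2)
  3P = (8, 15)
Match found at i = 3.

k = 3


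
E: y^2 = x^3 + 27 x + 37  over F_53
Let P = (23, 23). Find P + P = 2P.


Doubling: s = (3 x1^2 + a) / (2 y1)
s = (3*23^2 + 27) / (2*23) mod 53 = 42
x3 = s^2 - 2 x1 mod 53 = 42^2 - 2*23 = 22
y3 = s (x1 - x3) - y1 mod 53 = 42 * (23 - 22) - 23 = 19

2P = (22, 19)


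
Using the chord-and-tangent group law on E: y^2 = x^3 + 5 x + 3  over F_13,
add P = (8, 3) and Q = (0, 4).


P != Q, so use the chord formula.
s = (y2 - y1) / (x2 - x1) = (1) / (5) mod 13 = 8
x3 = s^2 - x1 - x2 mod 13 = 8^2 - 8 - 0 = 4
y3 = s (x1 - x3) - y1 mod 13 = 8 * (8 - 4) - 3 = 3

P + Q = (4, 3)


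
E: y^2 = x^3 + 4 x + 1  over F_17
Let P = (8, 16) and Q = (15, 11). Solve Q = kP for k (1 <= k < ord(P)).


Enumerate multiples of P until we hit Q = (15, 11):
  1P = (8, 16)
  2P = (0, 16)
  3P = (9, 1)
  4P = (4, 9)
  5P = (7, 7)
  6P = (15, 6)
  7P = (12, 14)
  8P = (10, 2)
  9P = (14, 9)
  10P = (11, 13)
  11P = (16, 9)
  12P = (2, 0)
  13P = (16, 8)
  14P = (11, 4)
  15P = (14, 8)
  16P = (10, 15)
  17P = (12, 3)
  18P = (15, 11)
Match found at i = 18.

k = 18


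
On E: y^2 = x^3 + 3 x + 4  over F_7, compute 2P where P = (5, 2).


k = 2 = 10_2 (binary, LSB first: 01)
Double-and-add from P = (5, 2):
  bit 0 = 0: acc unchanged = O
  bit 1 = 1: acc = O + (1, 6) = (1, 6)

2P = (1, 6)


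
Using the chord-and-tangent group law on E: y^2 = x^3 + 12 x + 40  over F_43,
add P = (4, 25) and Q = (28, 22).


P != Q, so use the chord formula.
s = (y2 - y1) / (x2 - x1) = (40) / (24) mod 43 = 16
x3 = s^2 - x1 - x2 mod 43 = 16^2 - 4 - 28 = 9
y3 = s (x1 - x3) - y1 mod 43 = 16 * (4 - 9) - 25 = 24

P + Q = (9, 24)


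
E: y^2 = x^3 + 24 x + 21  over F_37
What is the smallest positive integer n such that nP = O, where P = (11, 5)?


Compute successive multiples of P until we hit O:
  1P = (11, 5)
  2P = (19, 11)
  3P = (33, 34)
  4P = (2, 22)
  5P = (23, 30)
  6P = (4, 25)
  7P = (6, 23)
  8P = (30, 19)
  ... (continuing to 43P)
  43P = O

ord(P) = 43


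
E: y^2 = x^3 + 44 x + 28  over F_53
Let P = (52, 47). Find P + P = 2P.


Doubling: s = (3 x1^2 + a) / (2 y1)
s = (3*52^2 + 44) / (2*47) mod 53 = 27
x3 = s^2 - 2 x1 mod 53 = 27^2 - 2*52 = 42
y3 = s (x1 - x3) - y1 mod 53 = 27 * (52 - 42) - 47 = 11

2P = (42, 11)


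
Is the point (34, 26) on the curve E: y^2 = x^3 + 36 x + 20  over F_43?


Check whether y^2 = x^3 + 36 x + 20 (mod 43) for (x, y) = (34, 26).
LHS: y^2 = 26^2 mod 43 = 31
RHS: x^3 + 36 x + 20 = 34^3 + 36*34 + 20 mod 43 = 42
LHS != RHS

No, not on the curve


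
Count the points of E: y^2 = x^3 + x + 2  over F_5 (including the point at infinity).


For each x in F_5, count y with y^2 = x^3 + 1 x + 2 mod 5:
  x = 1: RHS = 4, y in [2, 3]  -> 2 point(s)
  x = 4: RHS = 0, y in [0]  -> 1 point(s)
Affine points: 3. Add the point at infinity: total = 4.

#E(F_5) = 4


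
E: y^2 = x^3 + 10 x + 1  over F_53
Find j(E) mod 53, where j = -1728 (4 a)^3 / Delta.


Delta = -16(4 a^3 + 27 b^2) mod 53 = 16
-1728 * (4 a)^3 = -1728 * (4*10)^3 mod 53 = 26
j = 26 * 16^(-1) mod 53 = 48

j = 48 (mod 53)


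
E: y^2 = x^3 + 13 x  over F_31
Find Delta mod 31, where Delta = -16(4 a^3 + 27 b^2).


4 a^3 + 27 b^2 = 4*13^3 + 27*0^2 = 8788 + 0 = 8788
Delta = -16 * (8788) = -140608
Delta mod 31 = 8

Delta = 8 (mod 31)


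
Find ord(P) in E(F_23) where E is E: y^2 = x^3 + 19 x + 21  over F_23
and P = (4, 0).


Compute successive multiples of P until we hit O:
  1P = (4, 0)
  2P = O

ord(P) = 2


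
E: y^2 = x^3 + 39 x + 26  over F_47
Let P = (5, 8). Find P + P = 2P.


Doubling: s = (3 x1^2 + a) / (2 y1)
s = (3*5^2 + 39) / (2*8) mod 47 = 13
x3 = s^2 - 2 x1 mod 47 = 13^2 - 2*5 = 18
y3 = s (x1 - x3) - y1 mod 47 = 13 * (5 - 18) - 8 = 11

2P = (18, 11)


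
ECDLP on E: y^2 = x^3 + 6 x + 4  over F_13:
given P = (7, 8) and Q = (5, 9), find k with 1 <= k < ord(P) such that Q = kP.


Enumerate multiples of P until we hit Q = (5, 9):
  1P = (7, 8)
  2P = (0, 11)
  3P = (3, 7)
  4P = (12, 7)
  5P = (6, 10)
  6P = (4, 12)
  7P = (11, 6)
  8P = (5, 4)
  9P = (5, 9)
Match found at i = 9.

k = 9


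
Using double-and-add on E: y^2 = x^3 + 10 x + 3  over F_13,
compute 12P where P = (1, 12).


k = 12 = 1100_2 (binary, LSB first: 0011)
Double-and-add from P = (1, 12):
  bit 0 = 0: acc unchanged = O
  bit 1 = 0: acc unchanged = O
  bit 2 = 1: acc = O + (8, 6) = (8, 6)
  bit 3 = 1: acc = (8, 6) + (7, 0) = (8, 7)

12P = (8, 7)


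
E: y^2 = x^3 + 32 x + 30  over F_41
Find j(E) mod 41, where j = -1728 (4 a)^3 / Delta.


Delta = -16(4 a^3 + 27 b^2) mod 41 = 1
-1728 * (4 a)^3 = -1728 * (4*32)^3 mod 41 = 29
j = 29 * 1^(-1) mod 41 = 29

j = 29 (mod 41)


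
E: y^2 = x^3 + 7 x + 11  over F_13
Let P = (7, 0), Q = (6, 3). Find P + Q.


P != Q, so use the chord formula.
s = (y2 - y1) / (x2 - x1) = (3) / (12) mod 13 = 10
x3 = s^2 - x1 - x2 mod 13 = 10^2 - 7 - 6 = 9
y3 = s (x1 - x3) - y1 mod 13 = 10 * (7 - 9) - 0 = 6

P + Q = (9, 6)


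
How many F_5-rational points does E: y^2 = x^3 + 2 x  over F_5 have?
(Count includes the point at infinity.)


For each x in F_5, count y with y^2 = x^3 + 2 x + 0 mod 5:
  x = 0: RHS = 0, y in [0]  -> 1 point(s)
Affine points: 1. Add the point at infinity: total = 2.

#E(F_5) = 2


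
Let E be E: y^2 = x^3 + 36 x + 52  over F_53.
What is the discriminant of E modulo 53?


4 a^3 + 27 b^2 = 4*36^3 + 27*52^2 = 186624 + 73008 = 259632
Delta = -16 * (259632) = -4154112
Delta mod 53 = 28

Delta = 28 (mod 53)


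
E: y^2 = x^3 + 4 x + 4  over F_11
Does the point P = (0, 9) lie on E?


Check whether y^2 = x^3 + 4 x + 4 (mod 11) for (x, y) = (0, 9).
LHS: y^2 = 9^2 mod 11 = 4
RHS: x^3 + 4 x + 4 = 0^3 + 4*0 + 4 mod 11 = 4
LHS = RHS

Yes, on the curve


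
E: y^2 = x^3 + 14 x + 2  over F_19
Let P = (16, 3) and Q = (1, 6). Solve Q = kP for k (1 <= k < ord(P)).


Enumerate multiples of P until we hit Q = (1, 6):
  1P = (16, 3)
  2P = (11, 9)
  3P = (17, 2)
  4P = (6, 6)
  5P = (14, 4)
  6P = (13, 5)
  7P = (1, 6)
Match found at i = 7.

k = 7


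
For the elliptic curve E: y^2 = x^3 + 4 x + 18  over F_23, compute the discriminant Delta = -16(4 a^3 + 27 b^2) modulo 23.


4 a^3 + 27 b^2 = 4*4^3 + 27*18^2 = 256 + 8748 = 9004
Delta = -16 * (9004) = -144064
Delta mod 23 = 8

Delta = 8 (mod 23)


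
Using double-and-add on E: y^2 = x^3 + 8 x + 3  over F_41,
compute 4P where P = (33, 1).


k = 4 = 100_2 (binary, LSB first: 001)
Double-and-add from P = (33, 1):
  bit 0 = 0: acc unchanged = O
  bit 1 = 0: acc unchanged = O
  bit 2 = 1: acc = O + (25, 24) = (25, 24)

4P = (25, 24)


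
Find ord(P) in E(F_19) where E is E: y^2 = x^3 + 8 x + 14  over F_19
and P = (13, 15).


Compute successive multiples of P until we hit O:
  1P = (13, 15)
  2P = (18, 10)
  3P = (8, 18)
  4P = (9, 13)
  5P = (2, 0)
  6P = (9, 6)
  7P = (8, 1)
  8P = (18, 9)
  ... (continuing to 10P)
  10P = O

ord(P) = 10


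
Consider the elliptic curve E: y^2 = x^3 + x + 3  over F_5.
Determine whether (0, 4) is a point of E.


Check whether y^2 = x^3 + 1 x + 3 (mod 5) for (x, y) = (0, 4).
LHS: y^2 = 4^2 mod 5 = 1
RHS: x^3 + 1 x + 3 = 0^3 + 1*0 + 3 mod 5 = 3
LHS != RHS

No, not on the curve


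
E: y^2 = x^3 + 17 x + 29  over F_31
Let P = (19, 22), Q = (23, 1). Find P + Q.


P != Q, so use the chord formula.
s = (y2 - y1) / (x2 - x1) = (10) / (4) mod 31 = 18
x3 = s^2 - x1 - x2 mod 31 = 18^2 - 19 - 23 = 3
y3 = s (x1 - x3) - y1 mod 31 = 18 * (19 - 3) - 22 = 18

P + Q = (3, 18)


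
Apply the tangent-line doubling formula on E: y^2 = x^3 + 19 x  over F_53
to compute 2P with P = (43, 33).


Doubling: s = (3 x1^2 + a) / (2 y1)
s = (3*43^2 + 19) / (2*33) mod 53 = 49
x3 = s^2 - 2 x1 mod 53 = 49^2 - 2*43 = 36
y3 = s (x1 - x3) - y1 mod 53 = 49 * (43 - 36) - 33 = 45

2P = (36, 45)


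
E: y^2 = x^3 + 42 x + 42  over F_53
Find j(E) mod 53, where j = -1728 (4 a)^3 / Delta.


Delta = -16(4 a^3 + 27 b^2) mod 53 = 52
-1728 * (4 a)^3 = -1728 * (4*42)^3 mod 53 = 45
j = 45 * 52^(-1) mod 53 = 8

j = 8 (mod 53)


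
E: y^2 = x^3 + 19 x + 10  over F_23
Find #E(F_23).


For each x in F_23, count y with y^2 = x^3 + 19 x + 10 mod 23:
  x = 3: RHS = 2, y in [5, 18]  -> 2 point(s)
  x = 4: RHS = 12, y in [9, 14]  -> 2 point(s)
  x = 5: RHS = 0, y in [0]  -> 1 point(s)
  x = 6: RHS = 18, y in [8, 15]  -> 2 point(s)
  x = 7: RHS = 3, y in [7, 16]  -> 2 point(s)
  x = 9: RHS = 13, y in [6, 17]  -> 2 point(s)
  x = 10: RHS = 4, y in [2, 21]  -> 2 point(s)
  x = 11: RHS = 9, y in [3, 20]  -> 2 point(s)
  x = 13: RHS = 16, y in [4, 19]  -> 2 point(s)
  x = 15: RHS = 13, y in [6, 17]  -> 2 point(s)
  x = 17: RHS = 2, y in [5, 18]  -> 2 point(s)
  x = 19: RHS = 8, y in [10, 13]  -> 2 point(s)
  x = 20: RHS = 18, y in [8, 15]  -> 2 point(s)
  x = 22: RHS = 13, y in [6, 17]  -> 2 point(s)
Affine points: 27. Add the point at infinity: total = 28.

#E(F_23) = 28


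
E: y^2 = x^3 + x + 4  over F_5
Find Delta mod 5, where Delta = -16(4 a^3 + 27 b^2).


4 a^3 + 27 b^2 = 4*1^3 + 27*4^2 = 4 + 432 = 436
Delta = -16 * (436) = -6976
Delta mod 5 = 4

Delta = 4 (mod 5)


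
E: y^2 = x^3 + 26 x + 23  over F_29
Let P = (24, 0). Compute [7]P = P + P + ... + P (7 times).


k = 7 = 111_2 (binary, LSB first: 111)
Double-and-add from P = (24, 0):
  bit 0 = 1: acc = O + (24, 0) = (24, 0)
  bit 1 = 1: acc = (24, 0) + O = (24, 0)
  bit 2 = 1: acc = (24, 0) + O = (24, 0)

7P = (24, 0)


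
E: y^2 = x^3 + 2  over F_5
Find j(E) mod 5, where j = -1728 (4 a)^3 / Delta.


Delta = -16(4 a^3 + 27 b^2) mod 5 = 2
-1728 * (4 a)^3 = -1728 * (4*0)^3 mod 5 = 0
j = 0 * 2^(-1) mod 5 = 0

j = 0 (mod 5)


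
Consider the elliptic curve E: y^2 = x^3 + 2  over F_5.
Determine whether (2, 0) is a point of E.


Check whether y^2 = x^3 + 0 x + 2 (mod 5) for (x, y) = (2, 0).
LHS: y^2 = 0^2 mod 5 = 0
RHS: x^3 + 0 x + 2 = 2^3 + 0*2 + 2 mod 5 = 0
LHS = RHS

Yes, on the curve


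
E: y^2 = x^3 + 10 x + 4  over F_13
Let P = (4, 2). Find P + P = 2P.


Doubling: s = (3 x1^2 + a) / (2 y1)
s = (3*4^2 + 10) / (2*2) mod 13 = 8
x3 = s^2 - 2 x1 mod 13 = 8^2 - 2*4 = 4
y3 = s (x1 - x3) - y1 mod 13 = 8 * (4 - 4) - 2 = 11

2P = (4, 11)


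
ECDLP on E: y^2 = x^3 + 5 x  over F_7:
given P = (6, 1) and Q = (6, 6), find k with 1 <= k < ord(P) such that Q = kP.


Enumerate multiples of P until we hit Q = (6, 6):
  1P = (6, 1)
  2P = (4, 0)
  3P = (6, 6)
Match found at i = 3.

k = 3


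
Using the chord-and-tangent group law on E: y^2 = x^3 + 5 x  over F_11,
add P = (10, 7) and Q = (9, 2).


P != Q, so use the chord formula.
s = (y2 - y1) / (x2 - x1) = (6) / (10) mod 11 = 5
x3 = s^2 - x1 - x2 mod 11 = 5^2 - 10 - 9 = 6
y3 = s (x1 - x3) - y1 mod 11 = 5 * (10 - 6) - 7 = 2

P + Q = (6, 2)


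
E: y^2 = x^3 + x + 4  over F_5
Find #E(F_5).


For each x in F_5, count y with y^2 = x^3 + 1 x + 4 mod 5:
  x = 0: RHS = 4, y in [2, 3]  -> 2 point(s)
  x = 1: RHS = 1, y in [1, 4]  -> 2 point(s)
  x = 2: RHS = 4, y in [2, 3]  -> 2 point(s)
  x = 3: RHS = 4, y in [2, 3]  -> 2 point(s)
Affine points: 8. Add the point at infinity: total = 9.

#E(F_5) = 9


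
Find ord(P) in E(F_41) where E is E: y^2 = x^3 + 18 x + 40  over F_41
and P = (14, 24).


Compute successive multiples of P until we hit O:
  1P = (14, 24)
  2P = (18, 28)
  3P = (10, 21)
  4P = (15, 6)
  5P = (8, 32)
  6P = (39, 23)
  7P = (25, 24)
  8P = (2, 17)
  ... (continuing to 48P)
  48P = O

ord(P) = 48


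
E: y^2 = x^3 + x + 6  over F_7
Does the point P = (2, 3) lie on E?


Check whether y^2 = x^3 + 1 x + 6 (mod 7) for (x, y) = (2, 3).
LHS: y^2 = 3^2 mod 7 = 2
RHS: x^3 + 1 x + 6 = 2^3 + 1*2 + 6 mod 7 = 2
LHS = RHS

Yes, on the curve


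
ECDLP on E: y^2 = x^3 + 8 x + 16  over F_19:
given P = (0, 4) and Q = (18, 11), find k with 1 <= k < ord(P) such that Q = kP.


Enumerate multiples of P until we hit Q = (18, 11):
  1P = (0, 4)
  2P = (1, 14)
  3P = (4, 13)
  4P = (7, 4)
  5P = (12, 15)
  6P = (18, 8)
  7P = (17, 7)
  8P = (9, 0)
  9P = (17, 12)
  10P = (18, 11)
Match found at i = 10.

k = 10


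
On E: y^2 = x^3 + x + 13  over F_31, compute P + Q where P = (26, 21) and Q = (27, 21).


P != Q, so use the chord formula.
s = (y2 - y1) / (x2 - x1) = (0) / (1) mod 31 = 0
x3 = s^2 - x1 - x2 mod 31 = 0^2 - 26 - 27 = 9
y3 = s (x1 - x3) - y1 mod 31 = 0 * (26 - 9) - 21 = 10

P + Q = (9, 10)


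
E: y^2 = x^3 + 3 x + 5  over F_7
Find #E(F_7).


For each x in F_7, count y with y^2 = x^3 + 3 x + 5 mod 7:
  x = 1: RHS = 2, y in [3, 4]  -> 2 point(s)
  x = 4: RHS = 4, y in [2, 5]  -> 2 point(s)
  x = 6: RHS = 1, y in [1, 6]  -> 2 point(s)
Affine points: 6. Add the point at infinity: total = 7.

#E(F_7) = 7


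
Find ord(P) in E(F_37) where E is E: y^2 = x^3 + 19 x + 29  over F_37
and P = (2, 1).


Compute successive multiples of P until we hit O:
  1P = (2, 1)
  2P = (5, 8)
  3P = (19, 21)
  4P = (17, 14)
  5P = (25, 21)
  6P = (6, 10)
  7P = (4, 13)
  8P = (30, 16)
  ... (continuing to 36P)
  36P = O

ord(P) = 36


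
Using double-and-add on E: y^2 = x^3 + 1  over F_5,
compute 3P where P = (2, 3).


k = 3 = 11_2 (binary, LSB first: 11)
Double-and-add from P = (2, 3):
  bit 0 = 1: acc = O + (2, 3) = (2, 3)
  bit 1 = 1: acc = (2, 3) + (0, 1) = (4, 0)

3P = (4, 0)


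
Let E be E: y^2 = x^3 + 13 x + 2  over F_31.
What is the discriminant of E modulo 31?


4 a^3 + 27 b^2 = 4*13^3 + 27*2^2 = 8788 + 108 = 8896
Delta = -16 * (8896) = -142336
Delta mod 31 = 16

Delta = 16 (mod 31)


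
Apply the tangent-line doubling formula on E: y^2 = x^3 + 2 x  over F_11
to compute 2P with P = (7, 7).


Doubling: s = (3 x1^2 + a) / (2 y1)
s = (3*7^2 + 2) / (2*7) mod 11 = 2
x3 = s^2 - 2 x1 mod 11 = 2^2 - 2*7 = 1
y3 = s (x1 - x3) - y1 mod 11 = 2 * (7 - 1) - 7 = 5

2P = (1, 5)


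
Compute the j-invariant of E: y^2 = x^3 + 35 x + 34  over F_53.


Delta = -16(4 a^3 + 27 b^2) mod 53 = 49
-1728 * (4 a)^3 = -1728 * (4*35)^3 mod 53 = 15
j = 15 * 49^(-1) mod 53 = 36

j = 36 (mod 53)


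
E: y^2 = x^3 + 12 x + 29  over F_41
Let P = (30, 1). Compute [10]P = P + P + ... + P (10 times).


k = 10 = 1010_2 (binary, LSB first: 0101)
Double-and-add from P = (30, 1):
  bit 0 = 0: acc unchanged = O
  bit 1 = 1: acc = O + (31, 37) = (31, 37)
  bit 2 = 0: acc unchanged = (31, 37)
  bit 3 = 1: acc = (31, 37) + (24, 23) = (31, 4)

10P = (31, 4)


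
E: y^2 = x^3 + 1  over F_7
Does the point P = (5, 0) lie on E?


Check whether y^2 = x^3 + 0 x + 1 (mod 7) for (x, y) = (5, 0).
LHS: y^2 = 0^2 mod 7 = 0
RHS: x^3 + 0 x + 1 = 5^3 + 0*5 + 1 mod 7 = 0
LHS = RHS

Yes, on the curve


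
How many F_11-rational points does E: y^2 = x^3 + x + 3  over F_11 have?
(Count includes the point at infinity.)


For each x in F_11, count y with y^2 = x^3 + 1 x + 3 mod 11:
  x = 0: RHS = 3, y in [5, 6]  -> 2 point(s)
  x = 1: RHS = 5, y in [4, 7]  -> 2 point(s)
  x = 3: RHS = 0, y in [0]  -> 1 point(s)
  x = 4: RHS = 5, y in [4, 7]  -> 2 point(s)
  x = 5: RHS = 1, y in [1, 10]  -> 2 point(s)
  x = 6: RHS = 5, y in [4, 7]  -> 2 point(s)
  x = 7: RHS = 1, y in [1, 10]  -> 2 point(s)
  x = 9: RHS = 4, y in [2, 9]  -> 2 point(s)
  x = 10: RHS = 1, y in [1, 10]  -> 2 point(s)
Affine points: 17. Add the point at infinity: total = 18.

#E(F_11) = 18


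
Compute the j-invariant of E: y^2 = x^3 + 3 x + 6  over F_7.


Delta = -16(4 a^3 + 27 b^2) mod 7 = 3
-1728 * (4 a)^3 = -1728 * (4*3)^3 mod 7 = 6
j = 6 * 3^(-1) mod 7 = 2

j = 2 (mod 7)


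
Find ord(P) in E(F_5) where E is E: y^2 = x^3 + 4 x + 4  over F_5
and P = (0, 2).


Compute successive multiples of P until we hit O:
  1P = (0, 2)
  2P = (1, 2)
  3P = (4, 3)
  4P = (2, 0)
  5P = (4, 2)
  6P = (1, 3)
  7P = (0, 3)
  8P = O

ord(P) = 8


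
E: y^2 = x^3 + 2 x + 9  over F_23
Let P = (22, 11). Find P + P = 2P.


Doubling: s = (3 x1^2 + a) / (2 y1)
s = (3*22^2 + 2) / (2*11) mod 23 = 18
x3 = s^2 - 2 x1 mod 23 = 18^2 - 2*22 = 4
y3 = s (x1 - x3) - y1 mod 23 = 18 * (22 - 4) - 11 = 14

2P = (4, 14)


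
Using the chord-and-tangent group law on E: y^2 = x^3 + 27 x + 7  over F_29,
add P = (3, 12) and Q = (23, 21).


P != Q, so use the chord formula.
s = (y2 - y1) / (x2 - x1) = (9) / (20) mod 29 = 28
x3 = s^2 - x1 - x2 mod 29 = 28^2 - 3 - 23 = 4
y3 = s (x1 - x3) - y1 mod 29 = 28 * (3 - 4) - 12 = 18

P + Q = (4, 18)


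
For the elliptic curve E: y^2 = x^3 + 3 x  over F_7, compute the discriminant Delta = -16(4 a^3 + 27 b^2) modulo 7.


4 a^3 + 27 b^2 = 4*3^3 + 27*0^2 = 108 + 0 = 108
Delta = -16 * (108) = -1728
Delta mod 7 = 1

Delta = 1 (mod 7)


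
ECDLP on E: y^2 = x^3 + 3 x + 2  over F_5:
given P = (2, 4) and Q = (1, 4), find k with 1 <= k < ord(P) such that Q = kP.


Enumerate multiples of P until we hit Q = (1, 4):
  1P = (2, 4)
  2P = (1, 1)
  3P = (1, 4)
Match found at i = 3.

k = 3


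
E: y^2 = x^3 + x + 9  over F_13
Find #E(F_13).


For each x in F_13, count y with y^2 = x^3 + 1 x + 9 mod 13:
  x = 0: RHS = 9, y in [3, 10]  -> 2 point(s)
  x = 3: RHS = 0, y in [0]  -> 1 point(s)
  x = 4: RHS = 12, y in [5, 8]  -> 2 point(s)
  x = 5: RHS = 9, y in [3, 10]  -> 2 point(s)
  x = 6: RHS = 10, y in [6, 7]  -> 2 point(s)
  x = 8: RHS = 9, y in [3, 10]  -> 2 point(s)
  x = 11: RHS = 12, y in [5, 8]  -> 2 point(s)
Affine points: 13. Add the point at infinity: total = 14.

#E(F_13) = 14


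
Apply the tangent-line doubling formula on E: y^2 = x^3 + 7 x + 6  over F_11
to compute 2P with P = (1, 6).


Doubling: s = (3 x1^2 + a) / (2 y1)
s = (3*1^2 + 7) / (2*6) mod 11 = 10
x3 = s^2 - 2 x1 mod 11 = 10^2 - 2*1 = 10
y3 = s (x1 - x3) - y1 mod 11 = 10 * (1 - 10) - 6 = 3

2P = (10, 3)


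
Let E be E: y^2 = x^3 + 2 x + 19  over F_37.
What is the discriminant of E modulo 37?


4 a^3 + 27 b^2 = 4*2^3 + 27*19^2 = 32 + 9747 = 9779
Delta = -16 * (9779) = -156464
Delta mod 37 = 9

Delta = 9 (mod 37)


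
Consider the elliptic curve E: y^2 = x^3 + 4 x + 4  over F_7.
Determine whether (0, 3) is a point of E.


Check whether y^2 = x^3 + 4 x + 4 (mod 7) for (x, y) = (0, 3).
LHS: y^2 = 3^2 mod 7 = 2
RHS: x^3 + 4 x + 4 = 0^3 + 4*0 + 4 mod 7 = 4
LHS != RHS

No, not on the curve


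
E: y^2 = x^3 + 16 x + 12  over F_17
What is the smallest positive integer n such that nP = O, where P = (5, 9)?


Compute successive multiples of P until we hit O:
  1P = (5, 9)
  2P = (9, 1)
  3P = (7, 12)
  4P = (3, 11)
  5P = (10, 13)
  6P = (4, 2)
  7P = (6, 1)
  8P = (2, 1)
  ... (continuing to 17P)
  17P = O

ord(P) = 17


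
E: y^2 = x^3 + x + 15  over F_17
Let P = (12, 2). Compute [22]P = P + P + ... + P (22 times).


k = 22 = 10110_2 (binary, LSB first: 01101)
Double-and-add from P = (12, 2):
  bit 0 = 0: acc unchanged = O
  bit 1 = 1: acc = O + (14, 11) = (14, 11)
  bit 2 = 1: acc = (14, 11) + (2, 12) = (16, 9)
  bit 3 = 0: acc unchanged = (16, 9)
  bit 4 = 1: acc = (16, 9) + (5, 3) = (14, 6)

22P = (14, 6)


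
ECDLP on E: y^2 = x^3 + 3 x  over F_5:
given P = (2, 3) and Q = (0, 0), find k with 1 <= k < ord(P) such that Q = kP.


Enumerate multiples of P until we hit Q = (0, 0):
  1P = (2, 3)
  2P = (1, 2)
  3P = (3, 1)
  4P = (4, 1)
  5P = (0, 0)
Match found at i = 5.

k = 5


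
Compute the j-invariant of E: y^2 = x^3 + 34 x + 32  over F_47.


Delta = -16(4 a^3 + 27 b^2) mod 47 = 27
-1728 * (4 a)^3 = -1728 * (4*34)^3 mod 47 = 35
j = 35 * 27^(-1) mod 47 = 10

j = 10 (mod 47)


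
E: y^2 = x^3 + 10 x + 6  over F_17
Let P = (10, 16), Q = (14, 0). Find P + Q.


P != Q, so use the chord formula.
s = (y2 - y1) / (x2 - x1) = (1) / (4) mod 17 = 13
x3 = s^2 - x1 - x2 mod 17 = 13^2 - 10 - 14 = 9
y3 = s (x1 - x3) - y1 mod 17 = 13 * (10 - 9) - 16 = 14

P + Q = (9, 14)


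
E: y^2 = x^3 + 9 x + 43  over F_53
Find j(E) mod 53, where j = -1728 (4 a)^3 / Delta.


Delta = -16(4 a^3 + 27 b^2) mod 53 = 32
-1728 * (4 a)^3 = -1728 * (4*9)^3 mod 53 = 18
j = 18 * 32^(-1) mod 53 = 37

j = 37 (mod 53)


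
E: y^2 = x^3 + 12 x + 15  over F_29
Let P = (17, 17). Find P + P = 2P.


Doubling: s = (3 x1^2 + a) / (2 y1)
s = (3*17^2 + 12) / (2*17) mod 29 = 25
x3 = s^2 - 2 x1 mod 29 = 25^2 - 2*17 = 11
y3 = s (x1 - x3) - y1 mod 29 = 25 * (17 - 11) - 17 = 17

2P = (11, 17)


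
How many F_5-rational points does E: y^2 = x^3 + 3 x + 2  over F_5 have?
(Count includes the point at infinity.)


For each x in F_5, count y with y^2 = x^3 + 3 x + 2 mod 5:
  x = 1: RHS = 1, y in [1, 4]  -> 2 point(s)
  x = 2: RHS = 1, y in [1, 4]  -> 2 point(s)
Affine points: 4. Add the point at infinity: total = 5.

#E(F_5) = 5


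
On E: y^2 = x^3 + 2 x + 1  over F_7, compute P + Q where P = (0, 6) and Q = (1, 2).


P != Q, so use the chord formula.
s = (y2 - y1) / (x2 - x1) = (3) / (1) mod 7 = 3
x3 = s^2 - x1 - x2 mod 7 = 3^2 - 0 - 1 = 1
y3 = s (x1 - x3) - y1 mod 7 = 3 * (0 - 1) - 6 = 5

P + Q = (1, 5)


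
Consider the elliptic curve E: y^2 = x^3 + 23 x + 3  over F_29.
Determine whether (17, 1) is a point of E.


Check whether y^2 = x^3 + 23 x + 3 (mod 29) for (x, y) = (17, 1).
LHS: y^2 = 1^2 mod 29 = 1
RHS: x^3 + 23 x + 3 = 17^3 + 23*17 + 3 mod 29 = 0
LHS != RHS

No, not on the curve


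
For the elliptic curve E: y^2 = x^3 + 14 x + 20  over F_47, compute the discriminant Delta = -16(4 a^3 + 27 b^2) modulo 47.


4 a^3 + 27 b^2 = 4*14^3 + 27*20^2 = 10976 + 10800 = 21776
Delta = -16 * (21776) = -348416
Delta mod 47 = 42

Delta = 42 (mod 47)


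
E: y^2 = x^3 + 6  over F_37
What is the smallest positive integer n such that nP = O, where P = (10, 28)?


Compute successive multiples of P until we hit O:
  1P = (10, 28)
  2P = (7, 33)
  3P = (31, 7)
  4P = (34, 33)
  5P = (3, 12)
  6P = (33, 4)
  7P = (6, 0)
  8P = (33, 33)
  ... (continuing to 14P)
  14P = O

ord(P) = 14


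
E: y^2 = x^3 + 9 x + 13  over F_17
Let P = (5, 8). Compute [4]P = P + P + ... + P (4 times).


k = 4 = 100_2 (binary, LSB first: 001)
Double-and-add from P = (5, 8):
  bit 0 = 0: acc unchanged = O
  bit 1 = 0: acc unchanged = O
  bit 2 = 1: acc = O + (0, 9) = (0, 9)

4P = (0, 9)


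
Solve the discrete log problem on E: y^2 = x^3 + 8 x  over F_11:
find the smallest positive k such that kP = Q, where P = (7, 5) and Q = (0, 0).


Enumerate multiples of P until we hit Q = (0, 0):
  1P = (7, 5)
  2P = (9, 8)
  3P = (0, 0)
Match found at i = 3.

k = 3
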